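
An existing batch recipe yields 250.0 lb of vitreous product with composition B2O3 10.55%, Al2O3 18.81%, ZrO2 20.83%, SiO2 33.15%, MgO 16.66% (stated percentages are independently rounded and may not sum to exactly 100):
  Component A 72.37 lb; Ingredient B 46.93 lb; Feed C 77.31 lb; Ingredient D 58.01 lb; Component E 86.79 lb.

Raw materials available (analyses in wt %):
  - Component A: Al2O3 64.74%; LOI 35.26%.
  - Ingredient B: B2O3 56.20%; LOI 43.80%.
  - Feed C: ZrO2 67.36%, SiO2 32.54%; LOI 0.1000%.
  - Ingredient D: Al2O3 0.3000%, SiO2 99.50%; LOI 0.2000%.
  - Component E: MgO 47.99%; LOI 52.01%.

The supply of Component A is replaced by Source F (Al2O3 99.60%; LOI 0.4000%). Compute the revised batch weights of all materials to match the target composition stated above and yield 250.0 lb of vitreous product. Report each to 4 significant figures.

Revised batch per 250.0 lb vitreous product:
  Source F: 47.04 lb
  Ingredient B: 46.93 lb
  Feed C: 77.31 lb
  Ingredient D: 58.01 lb
  Component E: 86.79 lb
Total batch = 316.1 lb; LOI loss = 66.08 lb

In-progress results appear (rounded to 4 significant digits) in the printout. The whole derivation holds full float precision in all steps; every reported number is rounded just once; all derived quantities, which include five oxide percentages, totals, LOI, the yield, glass mass, are recomputed at full precision, as written in either problem or answer, starting from the weights for 250.0 lb of glass.
Target oxide masses per 250.0 lb vitreous product:
  B2O3: 10.55% × 250.0 = 26.38 lb
  Al2O3: 18.81% × 250.0 = 47.02 lb
  ZrO2: 20.83% × 250.0 = 52.08 lb
  SiO2: 33.15% × 250.0 = 82.88 lb
  MgO: 16.66% × 250.0 = 41.65 lb
Sums-versus-targets review per the reported batch figures, versus the basis set out (delivered sums recover each target given rounding of the digits):
  B2O3: 46.93·0.5620 = 26.37 lb (target 26.38 lb)
  Al2O3: 47.04·0.9960 + 58.01·0.003000 = 47.03 lb (target 47.02 lb)
  ZrO2: 77.31·0.6736 = 52.08 lb (target 52.08 lb)
  SiO2: 77.31·0.3254 + 58.01·0.9950 = 82.88 lb (target 82.88 lb)
  MgO: 86.79·0.4799 = 41.65 lb (target 41.65 lb)
Glass mass check: whole batch net of LOI = 250.0 lb (summing oxide targets gives 250.0 lb; with the basis standing at 250.0 lb — gaps are rounding artifacts).
Adding the batch up: Σ batch = 316.1 lb; LOI loss = Σ batch·LOI = 66.08 lb; yield: glass divided by total = 79.10%.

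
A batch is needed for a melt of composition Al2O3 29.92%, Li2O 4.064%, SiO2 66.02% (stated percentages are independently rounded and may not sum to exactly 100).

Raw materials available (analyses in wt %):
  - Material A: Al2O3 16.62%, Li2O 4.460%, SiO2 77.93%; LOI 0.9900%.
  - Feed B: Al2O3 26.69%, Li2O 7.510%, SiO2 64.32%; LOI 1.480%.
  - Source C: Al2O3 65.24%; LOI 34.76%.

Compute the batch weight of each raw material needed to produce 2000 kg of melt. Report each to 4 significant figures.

Batch per 2000 kg melt:
  Material A: 1571 kg
  Feed B: 149.2 kg
  Source C: 455.9 kg
Total batch = 2176 kg; LOI loss = 176.2 kg; yield = 91.90%

The whole derivation maintains full float precision all the way through — intermediates are shown with 4-significant-figure rounding across the worked steps — each reported value takes exactly one rounding. All derived quantities are re-derived from the weighed amounts for 2000 kg of glass at exact precision (glass mass, yield, three oxide percentages, totals, LOI) as set out in problem or answer.
Oxide mass targets, per 2000 kg melt:
  Al2O3: 29.92% × 2000 = 598.4 kg
  Li2O: 4.064% × 2000 = 81.28 kg
  SiO2: 66.02% × 2000 = 1320 kg
Per-oxide balance check given the weights on record, for the quoted basis mass (target by target, the sums agree once rounding is allowed for):
  Al2O3: 1571·0.1662 + 149.2·0.2669 + 455.9·0.6524 = 598.4 kg (target 598.4 kg)
  Li2O: 1571·0.04460 + 149.2·0.07510 = 81.27 kg (target 81.28 kg)
  SiO2: 1571·0.7793 + 149.2·0.6432 = 1320 kg (target 1320 kg)
Glass mass check: batch total minus LOI = 2000 kg (targets for the oxides total 2000 kg; against the stated basis, 2000 kg — deltas are rounding alone).
Batch total: Σ batch = 2176 kg; ignition loss, Σ(batch × LOI) = 176.2 kg; yield, glass over the total, = 91.90%.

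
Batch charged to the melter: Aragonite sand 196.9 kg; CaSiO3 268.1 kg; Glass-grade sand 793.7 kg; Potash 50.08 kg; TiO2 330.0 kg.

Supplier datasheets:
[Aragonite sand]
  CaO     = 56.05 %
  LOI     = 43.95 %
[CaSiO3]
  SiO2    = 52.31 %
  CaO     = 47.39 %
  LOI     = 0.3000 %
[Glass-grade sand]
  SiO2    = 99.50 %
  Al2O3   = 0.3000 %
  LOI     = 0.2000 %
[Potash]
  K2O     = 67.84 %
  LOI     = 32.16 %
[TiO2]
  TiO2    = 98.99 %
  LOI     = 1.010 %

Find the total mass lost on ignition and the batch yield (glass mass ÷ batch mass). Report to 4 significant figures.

The whole derivation carries full float precision end to end — working values are displayed, rounded to 4 significant figures, across the worked steps — each reported figure undergoes a single rounding; derived quantities (net glass mass, LOI, yield, totals, five oxide percentages) are rebuilt in full precision from the weighed amounts on 1530 kg of glass, precisely as stated by the question or the answer.
Material-by-material LOI:
  Aragonite sand: 196.9 × 0.4395 = 86.54 kg
  CaSiO3: 268.1 × 0.003000 = 0.8043 kg
  Glass-grade sand: 793.7 × 0.002000 = 1.587 kg
  Potash: 50.08 × 0.3216 = 16.11 kg
  TiO2: 330.0 × 0.01010 = 3.333 kg
Total LOI = 108.4 kg
Glass = batch − LOI = 1639 − 108.4 = 1530 kg

LOI loss = 108.4 kg; glass = 1530 kg; yield = 93.39%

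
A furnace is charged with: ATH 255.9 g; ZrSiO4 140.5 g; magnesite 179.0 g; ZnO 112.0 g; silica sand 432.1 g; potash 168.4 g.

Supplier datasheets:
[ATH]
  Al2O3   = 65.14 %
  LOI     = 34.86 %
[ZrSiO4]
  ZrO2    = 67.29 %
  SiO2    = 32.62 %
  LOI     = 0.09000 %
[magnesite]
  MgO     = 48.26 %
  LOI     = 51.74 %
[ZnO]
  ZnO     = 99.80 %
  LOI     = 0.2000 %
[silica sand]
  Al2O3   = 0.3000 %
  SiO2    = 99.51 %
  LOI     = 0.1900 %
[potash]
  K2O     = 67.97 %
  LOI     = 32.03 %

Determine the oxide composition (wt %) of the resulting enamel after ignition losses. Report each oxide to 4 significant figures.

Glass mass = 1051 g (batch 1288 − LOI 236.9).
Composition: K2O 10.89%, ZnO 10.64%, ZrO2 8.996%, Al2O3 15.98%, SiO2 45.27%, MgO 8.220%

Working values are displayed, rounded to 4 significant figures, as written; all arithmetic keeps full float precision in every operation; every reported value is rounded exactly once — all derived quantities are rebuilt in exact precision (the six compositions, the totals, the yield, glass mass, ignition loss) from the batch weights at 1051 g of glass, exactly as shown in either problem or answer.
Oxide masses out of the charge:
  K2O: 168.4·0.6797 = 114.5 g
  ZnO: 112.0·0.9980 = 111.8 g
  ZrO2: 140.5·0.6729 = 94.54 g
  Al2O3: 255.9·0.6514 + 432.1·0.003000 = 168.0 g
  SiO2: 140.5·0.3262 + 432.1·0.9951 = 475.8 g
  MgO: 179.0·0.4826 = 86.39 g
LOI: 255.9·0.3486 + 140.5·9.000e-04 + 179.0·0.5174 + 112.0·0.002000 + 432.1·0.001900 + 168.4·0.3203 = 236.9 g
batch − LOI leaves glass = 1288 − 236.9 = 1051 g (consistent with Σ oxide mass)
percent share: oxide ÷ glass, ×100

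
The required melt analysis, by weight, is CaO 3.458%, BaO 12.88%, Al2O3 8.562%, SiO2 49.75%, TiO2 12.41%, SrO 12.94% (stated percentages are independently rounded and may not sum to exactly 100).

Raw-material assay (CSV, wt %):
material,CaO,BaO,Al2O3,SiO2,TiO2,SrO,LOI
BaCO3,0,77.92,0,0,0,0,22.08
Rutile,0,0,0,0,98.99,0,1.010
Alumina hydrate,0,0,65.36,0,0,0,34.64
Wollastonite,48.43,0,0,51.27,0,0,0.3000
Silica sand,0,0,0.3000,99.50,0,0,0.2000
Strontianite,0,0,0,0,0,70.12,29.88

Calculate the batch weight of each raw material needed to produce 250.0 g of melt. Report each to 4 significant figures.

The whole derivation runs at exact precision in all steps — mid-chain values are shown, with 4-significant-figure rounding, in the working. Each reported result takes a single rounding; all derived quantities, including six oxide percentages, glass mass, yield, totals, ignition loss, are rebuilt from the weighed amounts on 250.0 g of glass in exact precision as written in either problem or answer.
Target oxide masses per 250.0 g melt:
  CaO: 3.458% × 250.0 = 8.645 g
  BaO: 12.88% × 250.0 = 32.20 g
  Al2O3: 8.562% × 250.0 = 21.40 g
  SiO2: 49.75% × 250.0 = 124.4 g
  TiO2: 12.41% × 250.0 = 31.02 g
  SrO: 12.94% × 250.0 = 32.35 g
Verifying the oxide balance with the batch weights as given, under the basis named above (sum by sum, the targets are met within answer rounding):
  CaO: 17.85·0.4843 = 8.645 g (target 8.645 g)
  BaO: 41.32·0.7792 = 32.20 g (target 32.20 g)
  Al2O3: 32.22·0.6536 + 115.8·0.003000 = 21.41 g (target 21.40 g)
  SiO2: 17.85·0.5127 + 115.8·0.9950 = 124.4 g (target 124.4 g)
  TiO2: 31.34·0.9899 = 31.02 g (target 31.02 g)
  SrO: 46.14·0.7012 = 32.35 g (target 32.35 g)
Glass mass check: batch Σ − ignition loss = 250.0 g (the Σ of target masses is 250.0 g; with the basis standing at 250.0 g — rounding explains the deltas).
Adding the batch up: Σ batch = 284.7 g; LOI removed, Σ of batch·LOI: 34.67 g; the yield ratio, glass ÷ batch: 87.82%.

Batch per 250.0 g melt:
  BaCO3: 41.32 g
  Rutile: 31.34 g
  Alumina hydrate: 32.22 g
  Wollastonite: 17.85 g
  Silica sand: 115.8 g
  Strontianite: 46.14 g
Total batch = 284.7 g; LOI loss = 34.67 g; yield = 87.82%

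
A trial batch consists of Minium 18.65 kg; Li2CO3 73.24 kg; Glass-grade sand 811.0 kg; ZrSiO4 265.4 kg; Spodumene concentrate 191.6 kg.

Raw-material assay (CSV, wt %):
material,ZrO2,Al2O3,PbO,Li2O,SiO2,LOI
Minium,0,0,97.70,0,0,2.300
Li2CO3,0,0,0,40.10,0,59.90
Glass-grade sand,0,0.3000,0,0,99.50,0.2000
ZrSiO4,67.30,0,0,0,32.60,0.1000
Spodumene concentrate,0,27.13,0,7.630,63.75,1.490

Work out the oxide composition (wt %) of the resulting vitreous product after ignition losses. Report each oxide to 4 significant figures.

Glass mass = 1311 kg (batch 1360 − LOI 49.04).
Composition: ZrO2 13.63%, Al2O3 4.151%, PbO 1.390%, Li2O 3.356%, SiO2 77.48%

Mid-chain values are displayed (rounded to 4 significant figures) at each printed step. Every computation keeps full precision in every operation — each reported value undergoes a single rounding. The derived quantities (the yield, totals, net glass mass, LOI, five oxide percentages) are re-derived at exact precision using the weight values for 1311 kg of glass, exactly as printed in either problem or answer.
What the batch supplies per oxide:
  ZrO2: 265.4·0.6730 = 178.6 kg
  Al2O3: 811.0·0.003000 + 191.6·0.2713 = 54.41 kg
  PbO: 18.65·0.9770 = 18.22 kg
  Li2O: 73.24·0.4010 + 191.6·0.07630 = 43.99 kg
  SiO2: 811.0·0.9950 + 265.4·0.3260 + 191.6·0.6375 = 1016 kg
LOI: 18.65·0.02300 + 73.24·0.5990 + 811.0·0.002000 + 265.4·0.001000 + 191.6·0.01490 = 49.04 kg
Net of LOI, the glass mass = 1360 − 49.04 = 1311 kg (= the summed oxide contributions)
each wt % is 100 × oxide ÷ glass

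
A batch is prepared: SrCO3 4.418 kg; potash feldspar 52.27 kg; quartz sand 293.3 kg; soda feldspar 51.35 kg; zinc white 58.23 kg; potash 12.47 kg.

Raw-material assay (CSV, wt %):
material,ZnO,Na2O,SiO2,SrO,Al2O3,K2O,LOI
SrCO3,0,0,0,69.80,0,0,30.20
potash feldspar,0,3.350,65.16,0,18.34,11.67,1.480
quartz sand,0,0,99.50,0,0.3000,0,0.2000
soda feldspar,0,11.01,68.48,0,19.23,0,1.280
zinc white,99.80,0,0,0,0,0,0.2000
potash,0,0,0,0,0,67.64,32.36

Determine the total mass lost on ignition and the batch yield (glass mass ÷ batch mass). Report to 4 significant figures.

LOI loss = 7.503 kg; glass = 464.5 kg; yield = 98.41%

All arithmetic holds exact precision at each step — the intermediate values are printed (rounded to four significant digits) across the worked steps; exactly one rounding goes into every reported figure. Derived quantities, which include net glass mass, yield, the six compositions, ignition loss, the totals, are rebuilt at full precision, as given in question or answer, using the weight values on 464.5 kg of glass.
Loss on ignition, line by line:
  SrCO3: 4.418 × 0.3020 = 1.334 kg
  potash feldspar: 52.27 × 0.01480 = 0.7736 kg
  quartz sand: 293.3 × 0.002000 = 0.5866 kg
  soda feldspar: 51.35 × 0.01280 = 0.6573 kg
  zinc white: 58.23 × 0.002000 = 0.1165 kg
  potash: 12.47 × 0.3236 = 4.035 kg
Total LOI = 7.503 kg
Glass = batch − LOI = 472.0 − 7.503 = 464.5 kg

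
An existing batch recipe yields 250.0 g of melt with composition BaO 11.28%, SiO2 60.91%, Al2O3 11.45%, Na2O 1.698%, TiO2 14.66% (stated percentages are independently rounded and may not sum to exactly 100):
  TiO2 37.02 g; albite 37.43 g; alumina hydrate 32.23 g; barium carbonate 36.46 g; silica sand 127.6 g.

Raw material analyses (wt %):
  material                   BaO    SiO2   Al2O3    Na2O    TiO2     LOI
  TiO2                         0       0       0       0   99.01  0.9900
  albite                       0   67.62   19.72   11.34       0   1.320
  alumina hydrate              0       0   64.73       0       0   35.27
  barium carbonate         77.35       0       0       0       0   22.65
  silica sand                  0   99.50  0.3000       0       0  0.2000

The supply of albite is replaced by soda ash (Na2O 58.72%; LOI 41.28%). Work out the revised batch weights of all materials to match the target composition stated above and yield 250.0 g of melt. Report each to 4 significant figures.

Rounding to four significant digits extends to each working value as printed. All arithmetic keeps full precision in every operation; every reported result is rounded only once — the derived quantities (the totals, five oxide percentages, yield, net glass mass, LOI) are carried in full float precision using the weight values at 250.0 g of glass, exactly as printed in the problem or the answer.
The oxide mass targets at 250.0 g melt:
  BaO: 11.28% × 250.0 = 28.20 g
  SiO2: 60.91% × 250.0 = 152.3 g
  Al2O3: 11.45% × 250.0 = 28.62 g
  Na2O: 1.698% × 250.0 = 4.245 g
  TiO2: 14.66% × 250.0 = 36.65 g
Mass-balance tally per oxide per the reported batch figures, under the basis named above (delivered sums recover each target within answer rounding):
  BaO: 36.46·0.7735 = 28.20 g (target 28.20 g)
  SiO2: 153.0·0.9950 = 152.2 g (target 152.3 g)
  Al2O3: 43.51·0.6473 + 153.0·0.003000 = 28.62 g (target 28.62 g)
  Na2O: 7.229·0.5872 = 4.245 g (target 4.245 g)
  TiO2: 37.02·0.9901 = 36.65 g (target 36.65 g)
The glass-mass cross-check: the batch minus its LOI: 250.0 g (targets for the oxides total 250.0 g; against the stated basis, 250.0 g — differing by rounding only).
Batch grand total — Σ batch = 277.2 g; loss to ignition Σ batch·LOI = 27.26 g; yield = glass ÷ total batch = 90.17%.

Revised batch per 250.0 g melt:
  TiO2: 37.02 g
  soda ash: 7.229 g
  alumina hydrate: 43.51 g
  barium carbonate: 36.46 g
  silica sand: 153.0 g
Total batch = 277.2 g; LOI loss = 27.26 g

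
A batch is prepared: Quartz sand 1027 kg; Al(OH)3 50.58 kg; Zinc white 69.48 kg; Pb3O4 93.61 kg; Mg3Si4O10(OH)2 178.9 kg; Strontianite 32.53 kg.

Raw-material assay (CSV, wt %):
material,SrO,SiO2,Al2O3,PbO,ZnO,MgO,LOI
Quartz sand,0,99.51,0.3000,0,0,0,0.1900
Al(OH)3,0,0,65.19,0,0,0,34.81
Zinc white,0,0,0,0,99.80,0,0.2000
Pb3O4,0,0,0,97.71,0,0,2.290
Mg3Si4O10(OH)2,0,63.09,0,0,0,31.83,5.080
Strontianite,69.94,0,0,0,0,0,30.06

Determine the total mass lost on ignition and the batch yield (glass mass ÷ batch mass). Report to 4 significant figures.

LOI loss = 40.71 kg; glass = 1411 kg; yield = 97.20%

All internal work carries full float precision throughout. The intermediate values are displayed, with 4-significant-digit rounding, within the worked lines; exactly one rounding lands on each reported result — all derived quantities are recomputed from the weighed amounts on 1411 kg of glass in full precision (six oxide percentages, the totals, ignition loss, net glass mass, yield) as given in the problem or answer text.
Material-by-material LOI:
  Quartz sand: 1027 × 0.001900 = 1.951 kg
  Al(OH)3: 50.58 × 0.3481 = 17.61 kg
  Zinc white: 69.48 × 0.002000 = 0.1390 kg
  Pb3O4: 93.61 × 0.02290 = 2.144 kg
  Mg3Si4O10(OH)2: 178.9 × 0.05080 = 9.088 kg
  Strontianite: 32.53 × 0.3006 = 9.779 kg
Total LOI = 40.71 kg
Glass = batch − LOI = 1452 − 40.71 = 1411 kg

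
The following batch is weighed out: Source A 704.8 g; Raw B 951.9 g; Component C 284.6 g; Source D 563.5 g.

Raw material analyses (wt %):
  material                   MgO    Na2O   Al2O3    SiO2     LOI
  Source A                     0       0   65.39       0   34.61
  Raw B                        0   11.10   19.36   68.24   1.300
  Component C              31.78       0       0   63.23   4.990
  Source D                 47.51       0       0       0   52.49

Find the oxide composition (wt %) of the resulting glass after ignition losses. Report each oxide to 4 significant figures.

Glass mass = 1939 g (batch 2505 − LOI 566.3).
Composition: MgO 18.48%, Na2O 5.451%, Al2O3 33.28%, SiO2 42.79%

Intermediates appear, rounded to 4 significant figures, between the steps — every computation maintains full precision from start to finish — every reported value is rounded a single time. Derived quantities, including yield, LOI, the totals, four oxide percentages, net glass mass, are recomputed from the batch weights per 1939 g of glass at full float precision, as set out in either problem or answer.
Per-oxide mass from batch:
  MgO: 284.6·0.3178 + 563.5·0.4751 = 358.2 g
  Na2O: 951.9·0.1110 = 105.7 g
  Al2O3: 704.8·0.6539 + 951.9·0.1936 = 645.2 g
  SiO2: 951.9·0.6824 + 284.6·0.6323 = 829.5 g
LOI: 704.8·0.3461 + 951.9·0.01300 + 284.6·0.04990 + 563.5·0.5249 = 566.3 g
batch − LOI leaves glass = 2505 − 566.3 = 1939 g (= the summed oxide contributions)
percent by weight: oxide/glass ×100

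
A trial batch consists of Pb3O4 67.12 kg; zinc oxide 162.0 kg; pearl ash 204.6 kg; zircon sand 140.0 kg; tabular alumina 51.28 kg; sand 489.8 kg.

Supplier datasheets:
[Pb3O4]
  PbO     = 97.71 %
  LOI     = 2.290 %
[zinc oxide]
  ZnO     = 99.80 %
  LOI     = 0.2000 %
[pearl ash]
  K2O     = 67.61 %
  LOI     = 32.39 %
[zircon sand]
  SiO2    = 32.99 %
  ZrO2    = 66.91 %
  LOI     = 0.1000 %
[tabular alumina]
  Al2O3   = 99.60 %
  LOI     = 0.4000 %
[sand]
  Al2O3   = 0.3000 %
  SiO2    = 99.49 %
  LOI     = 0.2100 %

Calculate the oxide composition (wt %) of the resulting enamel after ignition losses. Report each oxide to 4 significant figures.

Glass mass = 1045 kg (batch 1115 − LOI 69.50).
Composition: K2O 13.23%, Al2O3 5.027%, PbO 6.274%, ZnO 15.47%, SiO2 51.04%, ZrO2 8.961%

The working math holds full precision at all times. Values along the way appear (rounded to four significant figures) in the printout. A single rounding yields every reported result; all derived quantities (the six compositions, glass mass, the totals, the yield, ignition loss) are carried in full precision from the batch weights on 1045 kg of glass, as written in the problem or the answer.
Mass of each oxide from the mix:
  K2O: 204.6·0.6761 = 138.3 kg
  Al2O3: 51.28·0.9960 + 489.8·0.003000 = 52.54 kg
  PbO: 67.12·0.9771 = 65.58 kg
  ZnO: 162.0·0.9980 = 161.7 kg
  SiO2: 140.0·0.3299 + 489.8·0.9949 = 533.5 kg
  ZrO2: 140.0·0.6691 = 93.67 kg
LOI: 67.12·0.02290 + 162.0·0.002000 + 204.6·0.3239 + 140.0·0.001000 + 51.28·0.004000 + 489.8·0.002100 = 69.50 kg
batch − LOI leaves glass = 1115 − 69.50 = 1045 kg (the oxide masses sum to this)
wt % = oxide mass / glass mass × 100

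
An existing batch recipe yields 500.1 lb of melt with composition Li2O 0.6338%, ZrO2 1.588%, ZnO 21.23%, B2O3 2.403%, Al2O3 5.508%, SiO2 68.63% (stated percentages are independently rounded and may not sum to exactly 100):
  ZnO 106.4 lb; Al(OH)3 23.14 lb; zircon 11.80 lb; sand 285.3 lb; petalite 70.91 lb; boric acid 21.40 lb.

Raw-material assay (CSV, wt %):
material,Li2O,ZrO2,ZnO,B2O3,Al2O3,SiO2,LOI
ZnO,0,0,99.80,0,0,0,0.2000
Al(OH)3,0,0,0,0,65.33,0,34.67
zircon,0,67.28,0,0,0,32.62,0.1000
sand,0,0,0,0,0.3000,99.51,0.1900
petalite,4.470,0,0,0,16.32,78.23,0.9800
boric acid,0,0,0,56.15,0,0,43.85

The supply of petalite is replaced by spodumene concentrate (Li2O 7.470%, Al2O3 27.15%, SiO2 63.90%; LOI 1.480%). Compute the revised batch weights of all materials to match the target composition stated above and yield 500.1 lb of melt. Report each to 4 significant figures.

Revised batch per 500.1 lb melt:
  ZnO: 106.4 lb
  Al(OH)3: 23.09 lb
  zircon: 11.80 lb
  sand: 313.8 lb
  spodumene concentrate: 42.43 lb
  boric acid: 21.40 lb
Total batch = 518.9 lb; LOI loss = 18.84 lb

In-progress results appear rounded to 4 significant digits on the page. Each numeric step carries full precision at every stage — a single rounding yields every reported number; derived quantities are recomputed starting from the weights at 500.1 lb of glass at full float precision (totals, yield, glass mass, ignition loss, the six compositions), as they appear in the problem or the answer.
Target masses of each oxide per 500.1 lb melt:
  Li2O: 0.6338% × 500.1 = 3.170 lb
  ZrO2: 1.588% × 500.1 = 7.942 lb
  ZnO: 21.23% × 500.1 = 106.2 lb
  B2O3: 2.403% × 500.1 = 12.02 lb
  Al2O3: 5.508% × 500.1 = 27.55 lb
  SiO2: 68.63% × 500.1 = 343.2 lb
Verifying the oxide balance with the batch weights as given, for the quoted basis mass (every target is met by its sum within answer rounding):
  Li2O: 42.43·0.07470 = 3.170 lb (target 3.170 lb)
  ZrO2: 11.80·0.6728 = 7.939 lb (target 7.942 lb)
  ZnO: 106.4·0.9980 = 106.2 lb (target 106.2 lb)
  B2O3: 21.40·0.5615 = 12.02 lb (target 12.02 lb)
  Al2O3: 23.09·0.6533 + 313.8·0.003000 + 42.43·0.2715 = 27.55 lb (target 27.55 lb)
  SiO2: 11.80·0.3262 + 313.8·0.9951 + 42.43·0.6390 = 343.2 lb (target 343.2 lb)
Glass-mass sanity pass: total charge less LOI = 500.1 lb (the Σ of target masses is 500.1 lb; the stated basis being 500.1 lb — a pure rounding effect).
Summing the batch: Σ batch = 518.9 lb; Σ batch·LOI gives LOI loss = 18.84 lb; glass ÷ batch gives a yield of 96.37%.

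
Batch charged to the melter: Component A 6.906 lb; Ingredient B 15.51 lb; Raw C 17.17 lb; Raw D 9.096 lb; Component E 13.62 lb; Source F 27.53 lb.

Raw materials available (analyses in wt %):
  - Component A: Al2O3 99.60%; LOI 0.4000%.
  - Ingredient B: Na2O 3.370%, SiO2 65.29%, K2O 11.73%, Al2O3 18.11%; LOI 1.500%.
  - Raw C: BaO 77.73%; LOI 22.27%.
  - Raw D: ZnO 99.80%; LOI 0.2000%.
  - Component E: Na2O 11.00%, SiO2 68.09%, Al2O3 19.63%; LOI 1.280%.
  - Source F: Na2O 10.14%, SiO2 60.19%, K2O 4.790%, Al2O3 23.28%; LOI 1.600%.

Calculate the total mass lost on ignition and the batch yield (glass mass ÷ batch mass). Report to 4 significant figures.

Working values are shown, rounded to four significant figures, in the working — all internal work runs at full precision all the way through; a single rounding produces each reported number — all derived quantities, which include the totals, glass mass, yield, the six compositions, LOI, are re-derived at exact precision, as quoted within the problem or the answer, using the weight values at 85.11 lb of glass.
Material-by-material LOI:
  Component A: 6.906 × 0.004000 = 0.02762 lb
  Ingredient B: 15.51 × 0.01500 = 0.2326 lb
  Raw C: 17.17 × 0.2227 = 3.824 lb
  Raw D: 9.096 × 0.002000 = 0.01819 lb
  Component E: 13.62 × 0.01280 = 0.1743 lb
  Source F: 27.53 × 0.01600 = 0.4405 lb
Total LOI = 4.717 lb
Glass = batch − LOI = 89.83 − 4.717 = 85.11 lb

LOI loss = 4.717 lb; glass = 85.11 lb; yield = 94.75%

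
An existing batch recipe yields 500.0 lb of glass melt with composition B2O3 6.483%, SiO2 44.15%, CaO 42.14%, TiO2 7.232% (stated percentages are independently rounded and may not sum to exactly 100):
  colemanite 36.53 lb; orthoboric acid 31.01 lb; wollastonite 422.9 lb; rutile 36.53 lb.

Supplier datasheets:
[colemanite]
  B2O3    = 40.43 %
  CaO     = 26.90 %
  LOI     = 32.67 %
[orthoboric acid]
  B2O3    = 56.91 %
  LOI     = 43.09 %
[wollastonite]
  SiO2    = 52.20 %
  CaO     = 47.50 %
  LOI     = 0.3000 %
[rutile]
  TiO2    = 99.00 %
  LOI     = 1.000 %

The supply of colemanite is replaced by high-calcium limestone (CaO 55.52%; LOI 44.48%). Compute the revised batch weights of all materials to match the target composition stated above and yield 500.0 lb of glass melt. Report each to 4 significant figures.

The whole derivation keeps exact precision all the way through; mid-chain values are shown rounded to 4 significant figures as written — each reported figure carries a single rounding; all derived quantities, including the totals, net glass mass, the four compositions, the yield, ignition loss, are re-derived from the batch weights at 500.0 lb of glass at full precision as quoted within either problem or answer.
Target oxide masses per 500.0 lb glass melt:
  B2O3: 6.483% × 500.0 = 32.42 lb
  SiO2: 44.15% × 500.0 = 220.8 lb
  CaO: 42.14% × 500.0 = 210.7 lb
  TiO2: 7.232% × 500.0 = 36.16 lb
Per-oxide balance check working from each reported weight, relative to the basis at hand (target by target, the sums agree up to rounding of the answer):
  B2O3: 56.96·0.5691 = 32.42 lb (target 32.42 lb)
  SiO2: 422.9·0.5220 = 220.8 lb (target 220.8 lb)
  CaO: 17.70·0.5552 + 422.9·0.4750 = 210.7 lb (target 210.7 lb)
  TiO2: 36.53·0.9900 = 36.16 lb (target 36.16 lb)
Glass-mass sanity pass: total batch − LOI = 500.0 lb (summing oxide targets gives 500.0 lb; basis as stated: 500.0 lb — any gap is answer rounding).
Total batch = Σ batch = 534.1 lb; LOI loss = Σ batch·LOI = 34.05 lb; the yield ratio, glass ÷ batch: 93.62%.

Revised batch per 500.0 lb glass melt:
  high-calcium limestone: 17.70 lb
  orthoboric acid: 56.96 lb
  wollastonite: 422.9 lb
  rutile: 36.53 lb
Total batch = 534.1 lb; LOI loss = 34.05 lb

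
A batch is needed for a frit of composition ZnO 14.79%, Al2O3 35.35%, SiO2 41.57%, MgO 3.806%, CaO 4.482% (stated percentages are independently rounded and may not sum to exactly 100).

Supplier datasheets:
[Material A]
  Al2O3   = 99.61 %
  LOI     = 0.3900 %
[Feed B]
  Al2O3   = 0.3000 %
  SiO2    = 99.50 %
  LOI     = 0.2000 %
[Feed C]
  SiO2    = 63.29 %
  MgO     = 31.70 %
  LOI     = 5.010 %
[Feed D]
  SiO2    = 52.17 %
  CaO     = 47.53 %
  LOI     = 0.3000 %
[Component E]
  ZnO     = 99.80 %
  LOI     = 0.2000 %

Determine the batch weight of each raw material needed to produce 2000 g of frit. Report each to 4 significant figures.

Every computation runs at full precision from start to finish. In-progress results appear, with 4-significant-digit rounding, in the working — exactly one rounding lands on every reported result. Derived quantities (net glass mass, totals, yield, ignition loss, five oxide percentages) are carried in full float precision starting from the weights at 2000 g of glass, as set out in the problem or answer text.
Target masses of each oxide per 2000 g frit:
  ZnO: 14.79% × 2000 = 295.8 g
  Al2O3: 35.35% × 2000 = 707.0 g
  SiO2: 41.57% × 2000 = 831.4 g
  MgO: 3.806% × 2000 = 76.12 g
  CaO: 4.482% × 2000 = 89.64 g
Mass-balance tally per oxide working from each reported weight, against the basis in use (sums match the target masses modulo rounding of the values):
  ZnO: 296.4·0.9980 = 295.8 g (target 295.8 g)
  Al2O3: 708.0·0.9961 + 584.0·0.003000 = 707.0 g (target 707.0 g)
  SiO2: 584.0·0.9950 + 240.1·0.6329 + 188.6·0.5217 = 831.4 g (target 831.4 g)
  MgO: 240.1·0.3170 = 76.11 g (target 76.12 g)
  CaO: 188.6·0.4753 = 89.64 g (target 89.64 g)
Glass-mass bookkeeping: Σ batch − LOI loss = 2000 g (the targets, summed, come to 2000 g; with the basis standing at 2000 g — a pure rounding effect).
Batch grand total — Σ batch = 2017 g; LOI removed, Σ of batch·LOI: 17.12 g; glass ÷ batch gives a yield of 99.15%.

Batch per 2000 g frit:
  Material A: 708.0 g
  Feed B: 584.0 g
  Feed C: 240.1 g
  Feed D: 188.6 g
  Component E: 296.4 g
Total batch = 2017 g; LOI loss = 17.12 g; yield = 99.15%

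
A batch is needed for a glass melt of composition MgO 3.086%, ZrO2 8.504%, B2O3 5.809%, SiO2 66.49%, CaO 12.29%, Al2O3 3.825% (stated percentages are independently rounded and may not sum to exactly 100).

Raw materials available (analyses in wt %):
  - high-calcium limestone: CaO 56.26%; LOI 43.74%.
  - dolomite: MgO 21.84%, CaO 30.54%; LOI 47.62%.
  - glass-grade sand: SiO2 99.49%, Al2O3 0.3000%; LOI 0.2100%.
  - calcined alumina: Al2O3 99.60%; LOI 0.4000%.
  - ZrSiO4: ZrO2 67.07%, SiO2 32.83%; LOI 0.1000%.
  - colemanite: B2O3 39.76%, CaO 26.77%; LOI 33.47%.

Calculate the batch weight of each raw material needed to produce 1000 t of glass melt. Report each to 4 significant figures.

Batch per 1000 t glass melt:
  high-calcium limestone: 72.23 t
  dolomite: 141.3 t
  glass-grade sand: 626.5 t
  calcined alumina: 36.52 t
  ZrSiO4: 126.8 t
  colemanite: 146.1 t
Total batch = 1149 t; LOI loss = 149.4 t; yield = 87.01%

Working values are printed rounded off to 4 significant digits in the working — all arithmetic keeps full precision end to end; a single rounding finalizes each reported number. The derived quantities, which include net glass mass, yield, LOI, six oxide percentages, totals, are carried at exact precision, exactly as printed in the problem or the answer, starting from the weights for 1000 t of glass.
Oxide-by-oxide targets in 1000 t glass melt:
  MgO: 3.086% × 1000 = 30.86 t
  ZrO2: 8.504% × 1000 = 85.04 t
  B2O3: 5.809% × 1000 = 58.09 t
  SiO2: 66.49% × 1000 = 664.9 t
  CaO: 12.29% × 1000 = 122.9 t
  Al2O3: 3.825% × 1000 = 38.25 t
A balance pass over the oxides, from the weights as reported, for the quoted basis mass (sum by sum, the targets are met net of answer rounding effects):
  MgO: 141.3·0.2184 = 30.86 t (target 30.86 t)
  ZrO2: 126.8·0.6707 = 85.04 t (target 85.04 t)
  B2O3: 146.1·0.3976 = 58.09 t (target 58.09 t)
  SiO2: 626.5·0.9949 + 126.8·0.3283 = 664.9 t (target 664.9 t)
  CaO: 72.23·0.5626 + 141.3·0.3054 + 146.1·0.2677 = 122.9 t (target 122.9 t)
  Al2O3: 626.5·0.003000 + 36.52·0.9960 = 38.25 t (target 38.25 t)
Glass-mass closure: whole batch net of LOI = 1000 t (per-oxide target masses sum to 1000 t; versus the stated basis of 1000 t — a pure rounding effect).
Summing the batch: Σ batch = 1149 t; Σ batch·LOI gives LOI loss = 149.4 t; the yield ratio, glass ÷ batch: 87.01%.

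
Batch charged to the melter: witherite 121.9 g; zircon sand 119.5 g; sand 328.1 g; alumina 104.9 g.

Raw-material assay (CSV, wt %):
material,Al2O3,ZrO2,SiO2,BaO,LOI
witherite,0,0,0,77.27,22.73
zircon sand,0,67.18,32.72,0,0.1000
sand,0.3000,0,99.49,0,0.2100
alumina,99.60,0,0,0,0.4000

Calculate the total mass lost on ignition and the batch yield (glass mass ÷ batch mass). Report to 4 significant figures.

LOI loss = 28.94 g; glass = 645.5 g; yield = 95.71%

The intermediate values are displayed rounded off to 4 significant figures at each printed step. Exact precision is kept at all times; each reported result undergoes a single rounding — the derived quantities are carried in exact precision (four oxide percentages, ignition loss, net glass mass, the yield, the totals) from the weighed amounts on 645.5 g of glass, exactly as shown in the question or the answer.
Ignition loss by material:
  witherite: 121.9 × 0.2273 = 27.71 g
  zircon sand: 119.5 × 0.001000 = 0.1195 g
  sand: 328.1 × 0.002100 = 0.6890 g
  alumina: 104.9 × 0.004000 = 0.4196 g
Total LOI = 28.94 g
Glass = batch − LOI = 674.4 − 28.94 = 645.5 g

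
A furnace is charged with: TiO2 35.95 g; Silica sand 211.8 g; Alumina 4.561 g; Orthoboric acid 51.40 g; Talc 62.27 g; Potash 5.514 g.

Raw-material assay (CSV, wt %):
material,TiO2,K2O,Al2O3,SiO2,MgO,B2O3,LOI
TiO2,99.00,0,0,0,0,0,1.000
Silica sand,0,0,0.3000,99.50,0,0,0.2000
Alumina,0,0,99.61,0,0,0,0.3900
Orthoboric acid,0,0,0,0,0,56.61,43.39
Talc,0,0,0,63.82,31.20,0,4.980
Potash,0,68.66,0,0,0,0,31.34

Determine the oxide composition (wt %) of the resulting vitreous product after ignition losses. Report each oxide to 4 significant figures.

Glass mass = 343.6 g (batch 371.5 − LOI 27.93).
Composition: TiO2 10.36%, K2O 1.102%, Al2O3 1.507%, SiO2 72.91%, MgO 5.655%, B2O3 8.469%

Full float precision is held in every operation. Rounding to 4 significant figures extends to every working value as printed — every reported number carries a single rounding; the derived quantities (totals, six oxide percentages, glass mass, ignition loss, the yield) are carried from the weighed amounts per 343.6 g of glass in full precision as written in the problem or the answer.
What the batch supplies per oxide:
  TiO2: 35.95·0.9900 = 35.59 g
  K2O: 5.514·0.6866 = 3.786 g
  Al2O3: 211.8·0.003000 + 4.561·0.9961 = 5.179 g
  SiO2: 211.8·0.9950 + 62.27·0.6382 = 250.5 g
  MgO: 62.27·0.3120 = 19.43 g
  B2O3: 51.40·0.5661 = 29.10 g
LOI: 35.95·0.01000 + 211.8·0.002000 + 4.561·0.003900 + 51.40·0.4339 + 62.27·0.04980 + 5.514·0.3134 = 27.93 g
Glass mass = batch − LOI = 371.5 − 27.93 = 343.6 g (matching Σ of the oxides)
wt % = 100 × oxide mass / glass mass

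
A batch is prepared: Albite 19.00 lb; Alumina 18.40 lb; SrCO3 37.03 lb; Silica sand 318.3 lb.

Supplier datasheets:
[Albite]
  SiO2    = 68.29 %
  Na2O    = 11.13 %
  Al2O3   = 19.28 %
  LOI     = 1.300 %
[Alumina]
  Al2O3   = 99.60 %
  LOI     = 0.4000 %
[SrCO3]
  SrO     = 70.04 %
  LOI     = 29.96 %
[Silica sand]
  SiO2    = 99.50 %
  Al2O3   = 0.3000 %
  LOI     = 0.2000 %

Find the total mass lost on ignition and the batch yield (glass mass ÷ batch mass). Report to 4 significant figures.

In-progress results appear rounded to 4 significant figures in the printout — the whole derivation maintains full precision throughout. Each reported figure undergoes a single rounding — derived quantities (glass mass, totals, the yield, ignition loss, four oxide percentages) are re-derived at full precision starting from the weights at 380.7 lb of glass as they appear in the problem or answer text.
Each material's LOI contribution:
  Albite: 19.00 × 0.01300 = 0.2470 lb
  Alumina: 18.40 × 0.004000 = 0.07360 lb
  SrCO3: 37.03 × 0.2996 = 11.09 lb
  Silica sand: 318.3 × 0.002000 = 0.6366 lb
Total LOI = 12.05 lb
Glass = batch − LOI = 392.7 − 12.05 = 380.7 lb

LOI loss = 12.05 lb; glass = 380.7 lb; yield = 96.93%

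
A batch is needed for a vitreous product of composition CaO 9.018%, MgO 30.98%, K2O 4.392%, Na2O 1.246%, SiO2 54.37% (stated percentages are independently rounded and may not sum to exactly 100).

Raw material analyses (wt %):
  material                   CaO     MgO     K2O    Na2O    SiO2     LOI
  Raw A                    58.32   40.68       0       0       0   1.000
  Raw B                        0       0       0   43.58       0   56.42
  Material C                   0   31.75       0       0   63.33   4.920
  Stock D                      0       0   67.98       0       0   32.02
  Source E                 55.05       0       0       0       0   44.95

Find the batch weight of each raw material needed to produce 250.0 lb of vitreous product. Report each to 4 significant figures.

Batch per 250.0 lb vitreous product:
  Raw A: 22.87 lb
  Raw B: 7.148 lb
  Material C: 214.6 lb
  Stock D: 16.15 lb
  Source E: 16.72 lb
Total batch = 277.5 lb; LOI loss = 27.51 lb; yield = 90.09%

Working values appear with 4-significant-digit rounding when written out — all internal work carries exact precision at each step; every reported value undergoes a single rounding — all derived quantities (the totals, glass mass, LOI, five oxide percentages, yield) are rebuilt in full precision from the batch weights at 250.0 lb of glass, as given in question or answer.
The oxide mass targets at 250.0 lb vitreous product:
  CaO: 9.018% × 250.0 = 22.54 lb
  MgO: 30.98% × 250.0 = 77.45 lb
  K2O: 4.392% × 250.0 = 10.98 lb
  Na2O: 1.246% × 250.0 = 3.115 lb
  SiO2: 54.37% × 250.0 = 135.9 lb
Balance tally, oxide-wise, using the reported weights, versus the basis set out (target by target, the sums agree given rounding of the digits):
  CaO: 22.87·0.5832 + 16.72·0.5505 = 22.54 lb (target 22.54 lb)
  MgO: 22.87·0.4068 + 214.6·0.3175 = 77.44 lb (target 77.45 lb)
  K2O: 16.15·0.6798 = 10.98 lb (target 10.98 lb)
  Na2O: 7.148·0.4358 = 3.115 lb (target 3.115 lb)
  SiO2: 214.6·0.6333 = 135.9 lb (target 135.9 lb)
Consistency of the glass mass: whole batch net of LOI = 250.0 lb (oxide target masses add up to 250.0 lb; against the stated basis, 250.0 lb — a pure rounding effect).
Batch total: Σ batch = 277.5 lb; Σ batch·LOI gives LOI loss = 27.51 lb; the yield ratio, glass ÷ batch: 90.09%.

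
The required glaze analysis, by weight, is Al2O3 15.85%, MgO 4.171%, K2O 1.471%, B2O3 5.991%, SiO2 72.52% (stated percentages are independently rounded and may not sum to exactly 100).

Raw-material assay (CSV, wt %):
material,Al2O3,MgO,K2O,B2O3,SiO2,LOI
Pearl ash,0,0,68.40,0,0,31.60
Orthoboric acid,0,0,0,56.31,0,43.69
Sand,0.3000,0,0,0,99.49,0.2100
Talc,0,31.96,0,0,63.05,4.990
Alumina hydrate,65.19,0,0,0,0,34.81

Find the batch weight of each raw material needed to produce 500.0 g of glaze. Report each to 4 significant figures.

Batch per 500.0 g glaze:
  Pearl ash: 10.75 g
  Orthoboric acid: 53.20 g
  Sand: 323.1 g
  Talc: 65.25 g
  Alumina hydrate: 120.1 g
Total batch = 572.4 g; LOI loss = 72.38 g; yield = 87.35%

The intermediate values are printed with 4-significant-digit rounding across the worked steps; all internal work carries exact precision end to end — each reported value is rounded just once. All derived quantities (the five compositions, the yield, totals, glass mass, ignition loss) are carried at full float precision using the weight values on 500.0 g of glass exactly as printed in either problem or answer.
Target oxide masses per 500.0 g glaze:
  Al2O3: 15.85% × 500.0 = 79.25 g
  MgO: 4.171% × 500.0 = 20.86 g
  K2O: 1.471% × 500.0 = 7.355 g
  B2O3: 5.991% × 500.0 = 29.96 g
  SiO2: 72.52% × 500.0 = 362.6 g
A balance pass over the oxides, applying the batch weights above, versus the basis set out (sums match the target masses once rounding is allowed for):
  Al2O3: 323.1·0.003000 + 120.1·0.6519 = 79.26 g (target 79.25 g)
  MgO: 65.25·0.3196 = 20.85 g (target 20.86 g)
  K2O: 10.75·0.6840 = 7.353 g (target 7.355 g)
  B2O3: 53.20·0.5631 = 29.96 g (target 29.96 g)
  SiO2: 323.1·0.9949 + 65.25·0.6305 = 362.6 g (target 362.6 g)
Mass balance on the glass: total batch − LOI = 500.0 g (targets for the oxides total 500.0 g; versus the stated basis of 500.0 g — deltas are rounding alone).
Whole-batch sum: Σ batch = 572.4 g; ignition loss, Σ(batch × LOI) = 72.38 g; yield: glass divided by total = 87.35%.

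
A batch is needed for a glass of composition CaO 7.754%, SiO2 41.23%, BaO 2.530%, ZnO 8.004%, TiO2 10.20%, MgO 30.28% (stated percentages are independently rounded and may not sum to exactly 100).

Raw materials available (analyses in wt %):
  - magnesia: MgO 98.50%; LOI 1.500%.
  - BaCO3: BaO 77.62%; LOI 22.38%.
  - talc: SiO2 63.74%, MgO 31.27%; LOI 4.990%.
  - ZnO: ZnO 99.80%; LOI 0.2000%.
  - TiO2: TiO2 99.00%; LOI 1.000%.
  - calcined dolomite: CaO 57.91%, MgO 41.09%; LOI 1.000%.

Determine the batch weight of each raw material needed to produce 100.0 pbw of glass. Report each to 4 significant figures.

All internal work carries full float precision through every step. Working values are displayed rounded off to 4 significant digits in the working; each reported value is rounded exactly once — the derived quantities, including totals, ignition loss, net glass mass, the six compositions, yield, are computed starting from the weights on 100.0 pbw of glass at full precision, as quoted within the problem or answer text.
The oxide mass targets at 100.0 pbw glass:
  CaO: 7.754% × 100.0 = 7.754 pbw
  SiO2: 41.23% × 100.0 = 41.23 pbw
  BaO: 2.530% × 100.0 = 2.530 pbw
  ZnO: 8.004% × 100.0 = 8.004 pbw
  TiO2: 10.20% × 100.0 = 10.20 pbw
  MgO: 30.28% × 100.0 = 30.28 pbw
Per-oxide balance check with the batch weights as given, at the basis given (target by target, the sums agree net of answer rounding effects):
  CaO: 13.39·0.5791 = 7.754 pbw (target 7.754 pbw)
  SiO2: 64.68·0.6374 = 41.23 pbw (target 41.23 pbw)
  BaO: 3.259·0.7762 = 2.530 pbw (target 2.530 pbw)
  ZnO: 8.020·0.9980 = 8.004 pbw (target 8.004 pbw)
  TiO2: 10.30·0.9900 = 10.20 pbw (target 10.20 pbw)
  MgO: 4.621·0.9850 + 64.68·0.3127 + 13.39·0.4109 = 30.28 pbw (target 30.28 pbw)
Glass-mass bookkeeping: whole batch net of LOI = 99.99 pbw (the targets, summed, come to 100.0 pbw; basis as stated: 100.0 pbw — deltas are rounding alone).
Total batch = Σ batch = 104.3 pbw; LOI loss = Σ batch·LOI = 4.279 pbw; the yield ratio, glass ÷ batch: 95.90%.

Batch per 100.0 pbw glass:
  magnesia: 4.621 pbw
  BaCO3: 3.259 pbw
  talc: 64.68 pbw
  ZnO: 8.020 pbw
  TiO2: 10.30 pbw
  calcined dolomite: 13.39 pbw
Total batch = 104.3 pbw; LOI loss = 4.279 pbw; yield = 95.90%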